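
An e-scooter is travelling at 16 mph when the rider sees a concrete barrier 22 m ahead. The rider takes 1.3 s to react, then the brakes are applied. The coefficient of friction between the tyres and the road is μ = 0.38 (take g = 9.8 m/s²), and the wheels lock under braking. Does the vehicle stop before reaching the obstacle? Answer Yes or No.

Yes

16 mph × 0.44704 = 7.1526 m/s.
a = μg = 0.38 × 9.8 = 3.724 m/s².
Reaction distance = 7.1526 × 1.3 = 9.298 m.
Braking distance = v²/(2a) = 51.160 / 7.448 = 6.869 m.
Total stopping distance = 9.298 + 6.869 = 16.167 m, vs 22 m available — it stops with 22 − 16.167 = 5.833 m to spare.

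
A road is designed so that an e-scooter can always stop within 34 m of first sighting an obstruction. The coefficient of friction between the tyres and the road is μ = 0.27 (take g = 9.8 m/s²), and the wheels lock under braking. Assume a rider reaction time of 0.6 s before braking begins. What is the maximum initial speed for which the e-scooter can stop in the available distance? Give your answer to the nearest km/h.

a = μg = 0.27 × 9.8 = 2.646 m/s².
Stopping distance: v·t_r + v²/(2a) = 34 with t_r = 0.6 s and a = 2.646 m/s².
So v² + 3.175 v − 179.93 = 0.
Positive root: v = −a·t_r + √((a·t_r)² + 2a·d) = −1.588 + √(2.522 + 179.93) = 11.9195 m/s.
11.9195 m/s × 3.6 = 42.910 km/h.

Maximum speed ≈ 43 km/h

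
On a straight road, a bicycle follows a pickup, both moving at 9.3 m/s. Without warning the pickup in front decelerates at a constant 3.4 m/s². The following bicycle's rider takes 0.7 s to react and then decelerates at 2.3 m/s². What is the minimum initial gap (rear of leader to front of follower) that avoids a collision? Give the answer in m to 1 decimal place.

Minimum gap ≈ 12.6 m

Leader travels v²/(2a_L) = 86.490 / 6.800 = 12.719 m before stopping.
Follower covers v·t_r = 9.3000 × 0.7 = 6.510 m while reacting, then v²/(2a_F) = 86.490 / 4.600 = 18.802 m while braking, for a total of 6.510 + 18.802 = 25.312 m.
Since a_F ≤ a_L and the follower starts braking later, the follower is never slower than the leader, so the closest approach is when both have stopped.
Minimum gap = 25.312 − 12.719 = 12.593 m.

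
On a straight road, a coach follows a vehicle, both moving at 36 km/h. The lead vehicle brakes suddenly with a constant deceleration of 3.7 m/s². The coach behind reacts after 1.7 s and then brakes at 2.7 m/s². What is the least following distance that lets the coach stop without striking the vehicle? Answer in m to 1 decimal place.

Minimum gap ≈ 22.0 m

36 km/h ÷ 3.6 = 10.0000 m/s.
Leader travels v²/(2a_L) = 100.000 / 7.400 = 13.514 m before stopping.
Follower covers v·t_r = 10.0000 × 1.7 = 17.000 m while reacting, then v²/(2a_F) = 100.000 / 5.400 = 18.519 m while braking, for a total of 17.000 + 18.519 = 35.519 m.
Since a_F ≤ a_L and the follower starts braking later, the follower is never slower than the leader, so the closest approach is when both have stopped.
Minimum gap = 35.519 − 13.514 = 22.005 m.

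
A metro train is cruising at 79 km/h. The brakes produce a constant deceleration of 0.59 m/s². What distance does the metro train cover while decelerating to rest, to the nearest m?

79 km/h ÷ 3.6 = 21.9444 m/s.
Braking distance = v²/(2a) = 21.9444² / (2 × 0.590) = 481.557 / 1.180 = 408.099 m.

Braking distance ≈ 408 m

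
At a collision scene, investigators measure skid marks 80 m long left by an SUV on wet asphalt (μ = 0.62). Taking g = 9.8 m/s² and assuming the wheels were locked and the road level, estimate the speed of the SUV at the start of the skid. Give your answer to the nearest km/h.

Initial speed ≈ 112 km/h

Deceleration a = μg = 0.62 × 9.8 = 6.076 m/s².
v = √(2a·d) = √(2 × 6.076 × 80) = √972.160 = 31.1795 m/s.
= 31.1795 × 3.6 = 112.246 km/h.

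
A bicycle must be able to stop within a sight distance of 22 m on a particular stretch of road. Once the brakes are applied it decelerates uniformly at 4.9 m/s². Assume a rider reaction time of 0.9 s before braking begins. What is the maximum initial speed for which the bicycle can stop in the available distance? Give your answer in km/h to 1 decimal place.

Stopping distance: v·t_r + v²/(2a) = 22 with t_r = 0.9 s and a = 4.900 m/s².
So v² + 8.820 v − 215.60 = 0.
Positive root: v = −a·t_r + √((a·t_r)² + 2a·d) = −4.410 + √(19.448 + 215.60) = 10.9213 m/s.
10.9213 m/s × 3.6 = 39.317 km/h.

Maximum speed ≈ 39.3 km/h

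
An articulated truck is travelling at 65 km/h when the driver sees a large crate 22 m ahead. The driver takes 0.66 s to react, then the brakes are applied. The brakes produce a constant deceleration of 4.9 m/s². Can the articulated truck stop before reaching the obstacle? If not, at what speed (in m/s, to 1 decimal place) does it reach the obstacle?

No — it strikes the obstacle at 15.1 m/s

65 km/h ÷ 3.6 = 18.0556 m/s.
Reaction distance = 18.0556 × 0.66 = 11.917 m.
Braking distance needed to stop: v²/(2a) = 326.005 / 9.800 = 33.266 m, so total needed = 11.917 + 33.266 = 45.183 m > 22 m — it cannot stop.
Distance remaining when braking begins: 22 − 11.917 = 10.083 m.
v² = v₀² − 2a·d = 326.005 − 2 × 4.900 × 10.083 = 227.192 m²/s².
v = √227.192 = 15.073 m/s.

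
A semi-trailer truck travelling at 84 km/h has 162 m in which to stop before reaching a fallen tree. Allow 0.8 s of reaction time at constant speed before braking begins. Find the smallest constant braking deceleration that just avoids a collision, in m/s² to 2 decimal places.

Required deceleration ≈ 1.90 m/s²

84 km/h ÷ 3.6 = 23.3333 m/s.
Distance covered during reaction = 23.3333 × 0.8 = 18.667 m.
Distance available for braking: 162 − 18.667 = 143.333 m.
v² = 2a·d ⇒ a = v²/(2d) = 23.3333² / (2 × 143.333) = 544.443 / 286.666 = 1.8992 m/s².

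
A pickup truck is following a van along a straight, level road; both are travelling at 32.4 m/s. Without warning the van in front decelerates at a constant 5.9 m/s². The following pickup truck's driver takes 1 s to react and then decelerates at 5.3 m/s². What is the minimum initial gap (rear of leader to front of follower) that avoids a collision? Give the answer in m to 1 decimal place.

Leader travels v²/(2a_L) = 1049.760 / 11.800 = 88.963 m before stopping.
Follower covers v·t_r = 32.4000 × 1 = 32.400 m while reacting, then v²/(2a_F) = 1049.760 / 10.600 = 99.034 m while braking, for a total of 32.400 + 99.034 = 131.434 m.
Since a_F ≤ a_L and the follower starts braking later, the follower is never slower than the leader, so the closest approach is when both have stopped.
Minimum gap = 131.434 − 88.963 = 42.471 m.

Minimum gap ≈ 42.5 m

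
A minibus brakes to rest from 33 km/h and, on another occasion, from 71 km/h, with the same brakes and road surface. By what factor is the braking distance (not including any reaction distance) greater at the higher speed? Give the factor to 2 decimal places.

Factor ≈ 4.63

Braking distance d = v²/(2a), so with a fixed, d ∝ v².
Factor = (71/33)² = 2.1515² = 4.6290.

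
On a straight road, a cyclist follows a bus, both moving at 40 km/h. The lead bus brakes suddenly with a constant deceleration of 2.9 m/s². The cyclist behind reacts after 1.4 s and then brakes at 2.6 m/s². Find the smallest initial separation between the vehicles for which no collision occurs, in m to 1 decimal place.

Minimum gap ≈ 18.0 m

40 km/h ÷ 3.6 = 11.1111 m/s.
Leader travels v²/(2a_L) = 123.457 / 5.800 = 21.286 m before stopping.
Follower covers v·t_r = 11.1111 × 1.4 = 15.556 m while reacting, then v²/(2a_F) = 123.457 / 5.200 = 23.742 m while braking, for a total of 15.556 + 23.742 = 39.298 m.
Since a_F ≤ a_L and the follower starts braking later, the follower is never slower than the leader, so the closest approach is when both have stopped.
Minimum gap = 39.298 − 21.286 = 18.012 m.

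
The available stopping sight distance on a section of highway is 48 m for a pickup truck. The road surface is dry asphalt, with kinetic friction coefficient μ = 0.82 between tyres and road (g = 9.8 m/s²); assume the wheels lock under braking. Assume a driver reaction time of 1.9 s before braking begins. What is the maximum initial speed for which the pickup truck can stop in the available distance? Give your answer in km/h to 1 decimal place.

Maximum speed ≈ 59.1 km/h

a = μg = 0.82 × 9.8 = 8.036 m/s².
Stopping distance: v·t_r + v²/(2a) = 48 with t_r = 1.9 s and a = 8.036 m/s².
So v² + 30.537 v − 771.46 = 0.
Positive root: v = −a·t_r + √((a·t_r)² + 2a·d) = −15.268 + √(233.112 + 771.46) = 16.4270 m/s.
16.4270 m/s × 3.6 = 59.137 km/h.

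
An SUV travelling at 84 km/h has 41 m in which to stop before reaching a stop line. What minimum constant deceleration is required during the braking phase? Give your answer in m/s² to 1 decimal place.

84 km/h ÷ 3.6 = 23.3333 m/s.
v² = 2a·d ⇒ a = v²/(2d) = 23.3333² / (2 × 41.000) = 544.443 / 82.000 = 6.6395 m/s².

Required deceleration ≈ 6.6 m/s²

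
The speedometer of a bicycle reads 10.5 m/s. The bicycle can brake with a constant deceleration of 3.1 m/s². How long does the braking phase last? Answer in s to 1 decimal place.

Braking time = v/a = 10.5000 / 3.100 = 3.387 s.

Braking time ≈ 3.4 s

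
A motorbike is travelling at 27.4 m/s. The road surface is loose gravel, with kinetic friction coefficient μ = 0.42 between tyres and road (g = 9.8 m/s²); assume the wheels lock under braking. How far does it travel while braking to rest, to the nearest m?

a = μg = 0.42 × 9.8 = 4.116 m/s².
Braking distance = v²/(2a) = 27.4000² / (2 × 4.116) = 750.760 / 8.232 = 91.200 m.

Braking distance ≈ 91 m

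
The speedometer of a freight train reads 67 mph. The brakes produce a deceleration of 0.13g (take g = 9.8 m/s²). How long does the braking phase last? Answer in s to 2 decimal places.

67 mph × 0.44704 = 29.9517 m/s.
a = 0.13 × 9.8 = 1.274 m/s².
Braking time = v/a = 29.9517 / 1.274 = 23.510 s.

Braking time ≈ 23.51 s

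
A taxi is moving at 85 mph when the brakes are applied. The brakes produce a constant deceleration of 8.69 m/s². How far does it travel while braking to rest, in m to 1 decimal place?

Braking distance ≈ 83.1 m

85 mph × 0.44704 = 37.9984 m/s.
Braking distance = v²/(2a) = 37.9984² / (2 × 8.690) = 1443.878 / 17.380 = 83.077 m.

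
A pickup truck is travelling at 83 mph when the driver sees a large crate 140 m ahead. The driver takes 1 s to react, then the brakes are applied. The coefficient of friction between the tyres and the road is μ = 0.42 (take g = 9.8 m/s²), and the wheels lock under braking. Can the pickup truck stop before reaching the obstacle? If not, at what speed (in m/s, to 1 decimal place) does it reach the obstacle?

No — it strikes the obstacle at 23.0 m/s

83 mph × 0.44704 = 37.1043 m/s.
a = μg = 0.42 × 9.8 = 4.116 m/s².
Reaction distance = 37.1043 × 1 = 37.104 m.
Braking distance needed to stop: v²/(2a) = 1376.729 / 8.232 = 167.241 m, so total needed = 37.104 + 167.241 = 204.345 m > 140 m — it cannot stop.
Distance remaining when braking begins: 140 − 37.104 = 102.896 m.
v² = v₀² − 2a·d = 1376.729 − 2 × 4.116 × 102.896 = 529.689 m²/s².
v = √529.689 = 23.015 m/s.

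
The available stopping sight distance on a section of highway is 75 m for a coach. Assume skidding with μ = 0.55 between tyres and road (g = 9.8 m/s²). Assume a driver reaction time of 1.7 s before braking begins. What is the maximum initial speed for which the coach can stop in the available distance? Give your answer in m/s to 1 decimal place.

Maximum speed ≈ 20.7 m/s

a = μg = 0.55 × 9.8 = 5.390 m/s².
Stopping distance: v·t_r + v²/(2a) = 75 with t_r = 1.7 s and a = 5.390 m/s².
So v² + 18.326 v − 808.50 = 0.
Positive root: v = −a·t_r + √((a·t_r)² + 2a·d) = −9.163 + √(83.961 + 808.50) = 20.7111 m/s.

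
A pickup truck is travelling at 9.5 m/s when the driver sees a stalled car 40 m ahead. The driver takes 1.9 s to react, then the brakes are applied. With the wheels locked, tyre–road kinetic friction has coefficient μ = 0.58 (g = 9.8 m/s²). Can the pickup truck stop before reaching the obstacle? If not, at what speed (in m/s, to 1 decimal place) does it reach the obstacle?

Yes — it stops about 14.0 m short of the obstacle, so it never reaches it

a = μg = 0.58 × 9.8 = 5.684 m/s².
Reaction distance = 9.5000 × 1.9 = 18.050 m.
Braking distance = v²/(2a) = 90.250 / 11.368 = 7.939 m.
Total stopping distance = 18.050 + 7.939 = 25.989 m, vs 40 m available — it stops with 40 − 25.989 = 14.011 m to spare.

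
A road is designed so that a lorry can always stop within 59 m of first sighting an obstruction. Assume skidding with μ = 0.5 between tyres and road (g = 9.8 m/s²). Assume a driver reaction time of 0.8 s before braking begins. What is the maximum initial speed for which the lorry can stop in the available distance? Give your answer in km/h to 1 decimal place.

Maximum speed ≈ 73.6 km/h

a = μg = 0.5 × 9.8 = 4.900 m/s².
Stopping distance: v·t_r + v²/(2a) = 59 with t_r = 0.8 s and a = 4.900 m/s².
So v² + 7.840 v − 578.20 = 0.
Positive root: v = −a·t_r + √((a·t_r)² + 2a·d) = −3.920 + √(15.366 + 578.20) = 20.4432 m/s.
20.4432 m/s × 3.6 = 73.596 km/h.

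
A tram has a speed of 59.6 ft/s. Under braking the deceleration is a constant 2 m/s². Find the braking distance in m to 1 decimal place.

Braking distance ≈ 82.5 m

59.6 ft/s × 0.3048 = 18.1661 m/s.
Braking distance = v²/(2a) = 18.1661² / (2 × 2.000) = 330.007 / 4.000 = 82.502 m.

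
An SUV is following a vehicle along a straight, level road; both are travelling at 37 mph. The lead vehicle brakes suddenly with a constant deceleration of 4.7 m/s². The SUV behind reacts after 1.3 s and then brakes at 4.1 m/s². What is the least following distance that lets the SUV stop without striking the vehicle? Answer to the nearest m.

Minimum gap ≈ 26 m

37 mph × 0.44704 = 16.5405 m/s.
Leader travels v²/(2a_L) = 273.588 / 9.400 = 29.105 m before stopping.
Follower covers v·t_r = 16.5405 × 1.3 = 21.503 m while reacting, then v²/(2a_F) = 273.588 / 8.200 = 33.364 m while braking, for a total of 21.503 + 33.364 = 54.867 m.
Since a_F ≤ a_L and the follower starts braking later, the follower is never slower than the leader, so the closest approach is when both have stopped.
Minimum gap = 54.867 − 29.105 = 25.762 m.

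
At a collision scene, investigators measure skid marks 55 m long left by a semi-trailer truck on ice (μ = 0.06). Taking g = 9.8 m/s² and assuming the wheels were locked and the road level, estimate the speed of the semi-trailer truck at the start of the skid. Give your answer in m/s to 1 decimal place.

Deceleration a = μg = 0.06 × 9.8 = 0.588 m/s².
v = √(2a·d) = √(2 × 0.588 × 55) = √64.680 = 8.0424 m/s.

Initial speed ≈ 8.0 m/s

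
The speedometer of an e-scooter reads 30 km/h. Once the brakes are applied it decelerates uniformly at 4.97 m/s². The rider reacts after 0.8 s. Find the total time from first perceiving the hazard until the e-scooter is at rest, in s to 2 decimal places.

Total time ≈ 2.48 s

30 km/h ÷ 3.6 = 8.3333 m/s.
Braking time = v/a = 8.3333 / 4.970 = 1.677 s.
Total = 0.8 + 1.677 = 2.477 s.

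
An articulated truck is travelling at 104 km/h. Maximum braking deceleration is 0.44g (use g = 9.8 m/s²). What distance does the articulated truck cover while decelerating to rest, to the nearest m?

Braking distance ≈ 97 m

104 km/h ÷ 3.6 = 28.8889 m/s.
a = 0.44 × 9.8 = 4.312 m/s².
Braking distance = v²/(2a) = 28.8889² / (2 × 4.312) = 834.569 / 8.624 = 96.773 m.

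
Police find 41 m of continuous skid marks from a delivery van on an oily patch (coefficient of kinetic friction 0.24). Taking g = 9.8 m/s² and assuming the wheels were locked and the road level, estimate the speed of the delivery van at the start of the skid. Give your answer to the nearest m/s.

Deceleration a = μg = 0.24 × 9.8 = 2.352 m/s².
v = √(2a·d) = √(2 × 2.352 × 41) = √192.864 = 13.8875 m/s.

Initial speed ≈ 14 m/s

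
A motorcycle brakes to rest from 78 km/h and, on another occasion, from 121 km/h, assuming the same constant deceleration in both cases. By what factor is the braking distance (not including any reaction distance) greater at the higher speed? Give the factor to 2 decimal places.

Braking distance d = v²/(2a), so with a fixed, d ∝ v².
Factor = (121/78)² = 1.5513² = 2.4065.

Factor ≈ 2.41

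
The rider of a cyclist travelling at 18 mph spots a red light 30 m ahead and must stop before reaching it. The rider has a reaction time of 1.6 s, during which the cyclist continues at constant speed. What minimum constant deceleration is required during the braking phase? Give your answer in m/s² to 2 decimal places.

Required deceleration ≈ 1.89 m/s²

18 mph × 0.44704 = 8.0467 m/s.
Distance covered during reaction = 8.0467 × 1.6 = 12.875 m.
Distance available for braking: 30 − 12.875 = 17.125 m.
v² = 2a·d ⇒ a = v²/(2d) = 8.0467² / (2 × 17.125) = 64.749 / 34.250 = 1.8905 m/s².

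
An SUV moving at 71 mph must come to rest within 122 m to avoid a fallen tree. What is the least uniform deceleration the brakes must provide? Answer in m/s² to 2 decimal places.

Required deceleration ≈ 4.13 m/s²

71 mph × 0.44704 = 31.7398 m/s.
v² = 2a·d ⇒ a = v²/(2d) = 31.7398² / (2 × 122.000) = 1007.415 / 244.000 = 4.1288 m/s².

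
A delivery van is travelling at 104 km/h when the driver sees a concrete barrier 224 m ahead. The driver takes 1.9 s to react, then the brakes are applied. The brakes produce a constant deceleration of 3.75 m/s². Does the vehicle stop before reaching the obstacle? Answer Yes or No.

Yes

104 km/h ÷ 3.6 = 28.8889 m/s.
Reaction distance = 28.8889 × 1.9 = 54.889 m.
Braking distance = v²/(2a) = 834.569 / 7.500 = 111.276 m.
Total stopping distance = 54.889 + 111.276 = 166.165 m, vs 224 m available — it stops with 224 − 166.165 = 57.835 m to spare.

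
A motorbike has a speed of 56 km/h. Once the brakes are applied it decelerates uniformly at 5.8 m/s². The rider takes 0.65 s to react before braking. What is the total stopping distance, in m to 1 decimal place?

56 km/h ÷ 3.6 = 15.5556 m/s.
Reaction distance = v·t_r = 15.5556 × 0.65 = 10.111 m.
Braking distance = v²/(2a) = 15.5556² / (2 × 5.800) = 241.977 / 11.600 = 20.860 m.
Total = 10.111 + 20.860 = 30.971 m.

Total stopping distance ≈ 31.0 m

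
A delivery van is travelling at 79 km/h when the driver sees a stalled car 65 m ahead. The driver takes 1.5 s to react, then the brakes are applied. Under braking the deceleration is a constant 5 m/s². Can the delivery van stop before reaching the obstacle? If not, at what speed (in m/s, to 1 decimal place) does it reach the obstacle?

No — it strikes the obstacle at 12.7 m/s

79 km/h ÷ 3.6 = 21.9444 m/s.
Reaction distance = 21.9444 × 1.5 = 32.917 m.
Braking distance needed to stop: v²/(2a) = 481.557 / 10.000 = 48.156 m, so total needed = 32.917 + 48.156 = 81.073 m > 65 m — it cannot stop.
Distance remaining when braking begins: 65 − 32.917 = 32.083 m.
v² = v₀² − 2a·d = 481.557 − 2 × 5.000 × 32.083 = 160.727 m²/s².
v = √160.727 = 12.678 m/s.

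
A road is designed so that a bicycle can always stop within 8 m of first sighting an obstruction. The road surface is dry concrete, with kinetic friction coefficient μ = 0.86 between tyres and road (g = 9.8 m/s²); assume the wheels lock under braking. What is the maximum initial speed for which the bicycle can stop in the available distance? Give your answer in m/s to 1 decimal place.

Maximum speed ≈ 11.6 m/s

a = μg = 0.86 × 9.8 = 8.428 m/s².
v²/(2a) = d ⇒ v = √(2 × 8.428 × 8) = √134.85 = 11.6125 m/s.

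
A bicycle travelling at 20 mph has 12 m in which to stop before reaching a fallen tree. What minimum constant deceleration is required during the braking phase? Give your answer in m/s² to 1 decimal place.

Required deceleration ≈ 3.3 m/s²

20 mph × 0.44704 = 8.9408 m/s.
v² = 2a·d ⇒ a = v²/(2d) = 8.9408² / (2 × 12.000) = 79.938 / 24.000 = 3.3308 m/s².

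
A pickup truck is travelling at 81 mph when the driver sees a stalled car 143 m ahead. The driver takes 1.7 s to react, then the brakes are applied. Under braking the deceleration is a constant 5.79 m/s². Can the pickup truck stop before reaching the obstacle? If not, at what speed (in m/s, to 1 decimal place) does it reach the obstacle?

No — it strikes the obstacle at 19.2 m/s

81 mph × 0.44704 = 36.2102 m/s.
Reaction distance = 36.2102 × 1.7 = 61.557 m.
Braking distance needed to stop: v²/(2a) = 1311.179 / 11.580 = 113.228 m, so total needed = 61.557 + 113.228 = 174.785 m > 143 m — it cannot stop.
Distance remaining when braking begins: 143 − 61.557 = 81.443 m.
v² = v₀² − 2a·d = 1311.179 − 2 × 5.790 × 81.443 = 368.069 m²/s².
v = √368.069 = 19.185 m/s.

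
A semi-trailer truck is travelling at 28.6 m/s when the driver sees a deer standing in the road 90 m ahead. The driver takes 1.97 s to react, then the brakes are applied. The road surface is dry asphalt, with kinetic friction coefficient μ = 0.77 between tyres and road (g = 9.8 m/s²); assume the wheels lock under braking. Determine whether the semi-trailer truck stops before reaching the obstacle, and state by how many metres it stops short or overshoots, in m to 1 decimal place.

a = μg = 0.77 × 9.8 = 7.546 m/s².
Reaction distance = 28.6000 × 1.97 = 56.342 m.
Braking distance = v²/(2a) = 817.960 / 15.092 = 54.198 m.
Total stopping distance = 56.342 + 54.198 = 110.540 m, vs 90 m available — it cannot stop in time and overshoots by 110.540 − 90 = 20.540 m.

No — it overshoots by 20.5 m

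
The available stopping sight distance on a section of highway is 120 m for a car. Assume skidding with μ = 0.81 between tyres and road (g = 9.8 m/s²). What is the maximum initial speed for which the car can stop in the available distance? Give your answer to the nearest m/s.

Maximum speed ≈ 44 m/s

a = μg = 0.81 × 9.8 = 7.938 m/s².
v²/(2a) = d ⇒ v = √(2 × 7.938 × 120) = √1905.12 = 43.6477 m/s.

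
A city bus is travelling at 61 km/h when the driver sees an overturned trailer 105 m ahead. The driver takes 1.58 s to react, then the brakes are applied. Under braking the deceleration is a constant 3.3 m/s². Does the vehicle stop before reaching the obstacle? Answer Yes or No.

Yes

61 km/h ÷ 3.6 = 16.9444 m/s.
Reaction distance = 16.9444 × 1.58 = 26.772 m.
Braking distance = v²/(2a) = 287.113 / 6.600 = 43.502 m.
Total stopping distance = 26.772 + 43.502 = 70.274 m, vs 105 m available — it stops with 105 − 70.274 = 34.726 m to spare.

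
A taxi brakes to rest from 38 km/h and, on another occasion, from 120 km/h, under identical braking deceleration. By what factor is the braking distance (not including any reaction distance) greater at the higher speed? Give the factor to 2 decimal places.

Factor ≈ 9.97

Braking distance d = v²/(2a), so with a fixed, d ∝ v².
Factor = (120/38)² = 3.1579² = 9.9723.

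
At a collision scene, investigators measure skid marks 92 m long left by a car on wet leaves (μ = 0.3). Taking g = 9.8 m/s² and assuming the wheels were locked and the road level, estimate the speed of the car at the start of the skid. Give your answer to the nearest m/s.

Deceleration a = μg = 0.3 × 9.8 = 2.940 m/s².
v = √(2a·d) = √(2 × 2.940 × 92) = √540.960 = 23.2585 m/s.

Initial speed ≈ 23 m/s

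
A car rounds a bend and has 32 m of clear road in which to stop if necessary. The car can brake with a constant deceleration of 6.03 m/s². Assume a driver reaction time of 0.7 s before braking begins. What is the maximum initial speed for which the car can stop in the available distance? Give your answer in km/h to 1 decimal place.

Stopping distance: v·t_r + v²/(2a) = 32 with t_r = 0.7 s and a = 6.030 m/s².
So v² + 8.442 v − 385.92 = 0.
Positive root: v = −a·t_r + √((a·t_r)² + 2a·d) = −4.221 + √(17.817 + 385.92) = 15.8722 m/s.
15.8722 m/s × 3.6 = 57.140 km/h.

Maximum speed ≈ 57.1 km/h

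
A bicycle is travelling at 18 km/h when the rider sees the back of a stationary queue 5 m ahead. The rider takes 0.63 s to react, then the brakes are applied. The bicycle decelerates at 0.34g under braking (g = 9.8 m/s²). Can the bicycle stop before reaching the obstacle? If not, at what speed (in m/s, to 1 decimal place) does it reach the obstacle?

18 km/h ÷ 3.6 = 5.0000 m/s.
a = 0.34 × 9.8 = 3.332 m/s².
Reaction distance = 5.0000 × 0.63 = 3.150 m.
Braking distance needed to stop: v²/(2a) = 25.000 / 6.664 = 3.752 m, so total needed = 3.150 + 3.752 = 6.902 m > 5 m — it cannot stop.
Distance remaining when braking begins: 5 − 3.150 = 1.850 m.
v² = v₀² − 2a·d = 25.000 − 2 × 3.332 × 1.850 = 12.672 m²/s².
v = √12.672 = 3.560 m/s.

No — it strikes the obstacle at 3.6 m/s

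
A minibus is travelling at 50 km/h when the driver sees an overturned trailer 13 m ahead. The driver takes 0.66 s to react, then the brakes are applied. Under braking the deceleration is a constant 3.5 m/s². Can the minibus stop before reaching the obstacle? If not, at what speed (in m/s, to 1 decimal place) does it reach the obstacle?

50 km/h ÷ 3.6 = 13.8889 m/s.
Reaction distance = 13.8889 × 0.66 = 9.167 m.
Braking distance needed to stop: v²/(2a) = 192.902 / 7.000 = 27.557 m, so total needed = 9.167 + 27.557 = 36.724 m > 13 m — it cannot stop.
Distance remaining when braking begins: 13 − 9.167 = 3.833 m.
v² = v₀² − 2a·d = 192.902 − 2 × 3.500 × 3.833 = 166.071 m²/s².
v = √166.071 = 12.887 m/s.

No — it strikes the obstacle at 12.9 m/s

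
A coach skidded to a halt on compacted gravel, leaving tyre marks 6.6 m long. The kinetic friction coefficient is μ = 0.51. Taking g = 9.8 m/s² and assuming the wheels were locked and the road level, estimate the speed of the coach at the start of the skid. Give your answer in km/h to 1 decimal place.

Deceleration a = μg = 0.51 × 9.8 = 4.998 m/s².
v = √(2a·d) = √(2 × 4.998 × 6.6) = √65.974 = 8.1224 m/s.
= 8.1224 × 3.6 = 29.241 km/h.

Initial speed ≈ 29.2 km/h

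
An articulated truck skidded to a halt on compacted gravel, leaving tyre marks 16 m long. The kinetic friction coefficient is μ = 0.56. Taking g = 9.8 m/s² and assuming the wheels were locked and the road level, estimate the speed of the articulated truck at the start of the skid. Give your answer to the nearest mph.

Initial speed ≈ 30 mph

Deceleration a = μg = 0.56 × 9.8 = 5.488 m/s².
v = √(2a·d) = √(2 × 5.488 × 16) = √175.616 = 13.2520 m/s.
= 13.2520 ÷ 0.44704 = 29.644 mph.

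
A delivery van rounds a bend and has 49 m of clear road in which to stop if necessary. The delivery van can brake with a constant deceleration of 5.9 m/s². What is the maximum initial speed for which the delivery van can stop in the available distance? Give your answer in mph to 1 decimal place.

v²/(2a) = d ⇒ v = √(2 × 5.900 × 49) = √578.20 = 24.0458 m/s.
24.0458 m/s ÷ 0.44704 = 53.789 mph.

Maximum speed ≈ 53.8 mph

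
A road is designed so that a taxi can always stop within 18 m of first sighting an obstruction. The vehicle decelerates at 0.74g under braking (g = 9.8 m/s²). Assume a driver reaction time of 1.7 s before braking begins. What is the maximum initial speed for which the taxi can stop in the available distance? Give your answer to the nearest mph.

Maximum speed ≈ 18 mph

a = 0.74 × 9.8 = 7.252 m/s².
Stopping distance: v·t_r + v²/(2a) = 18 with t_r = 1.7 s and a = 7.252 m/s².
So v² + 24.657 v − 261.07 = 0.
Positive root: v = −a·t_r + √((a·t_r)² + 2a·d) = −12.328 + √(151.980 + 261.07) = 7.9956 m/s.
7.9956 m/s ÷ 0.44704 = 17.886 mph.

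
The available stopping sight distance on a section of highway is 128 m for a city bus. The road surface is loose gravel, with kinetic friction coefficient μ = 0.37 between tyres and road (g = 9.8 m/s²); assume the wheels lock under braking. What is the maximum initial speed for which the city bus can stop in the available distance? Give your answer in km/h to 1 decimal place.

a = μg = 0.37 × 9.8 = 3.626 m/s².
v²/(2a) = d ⇒ v = √(2 × 3.626 × 128) = √928.26 = 30.4674 m/s.
30.4674 m/s × 3.6 = 109.683 km/h.

Maximum speed ≈ 109.7 km/h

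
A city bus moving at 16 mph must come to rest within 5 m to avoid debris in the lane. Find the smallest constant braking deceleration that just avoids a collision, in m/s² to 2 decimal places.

Required deceleration ≈ 5.12 m/s²

16 mph × 0.44704 = 7.1526 m/s.
v² = 2a·d ⇒ a = v²/(2d) = 7.1526² / (2 × 5.000) = 51.160 / 10.000 = 5.1160 m/s².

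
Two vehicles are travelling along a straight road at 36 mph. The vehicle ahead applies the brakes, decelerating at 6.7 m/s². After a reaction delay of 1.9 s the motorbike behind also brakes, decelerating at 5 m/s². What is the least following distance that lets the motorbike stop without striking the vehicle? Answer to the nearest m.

36 mph × 0.44704 = 16.0934 m/s.
Leader travels v²/(2a_L) = 258.998 / 13.400 = 19.328 m before stopping.
Follower covers v·t_r = 16.0934 × 1.9 = 30.577 m while reacting, then v²/(2a_F) = 258.998 / 10.000 = 25.900 m while braking, for a total of 30.577 + 25.900 = 56.477 m.
Since a_F ≤ a_L and the follower starts braking later, the follower is never slower than the leader, so the closest approach is when both have stopped.
Minimum gap = 56.477 − 19.328 = 37.149 m.

Minimum gap ≈ 37 m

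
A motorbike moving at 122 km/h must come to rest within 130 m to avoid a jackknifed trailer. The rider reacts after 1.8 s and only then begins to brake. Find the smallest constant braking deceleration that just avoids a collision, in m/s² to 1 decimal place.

122 km/h ÷ 3.6 = 33.8889 m/s.
Distance covered during reaction = 33.8889 × 1.8 = 61.000 m.
Distance available for braking: 130 − 61.000 = 69.000 m.
v² = 2a·d ⇒ a = v²/(2d) = 33.8889² / (2 × 69.000) = 1148.458 / 138.000 = 8.3222 m/s².

Required deceleration ≈ 8.3 m/s²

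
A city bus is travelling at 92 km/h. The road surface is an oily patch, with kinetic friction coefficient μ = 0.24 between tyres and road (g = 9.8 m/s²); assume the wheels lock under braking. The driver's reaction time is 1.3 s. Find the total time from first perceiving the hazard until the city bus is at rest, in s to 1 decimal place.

92 km/h ÷ 3.6 = 25.5556 m/s.
a = μg = 0.24 × 9.8 = 2.352 m/s².
Braking time = v/a = 25.5556 / 2.352 = 10.865 s.
Total = 1.3 + 10.865 = 12.165 s.

Total time ≈ 12.2 s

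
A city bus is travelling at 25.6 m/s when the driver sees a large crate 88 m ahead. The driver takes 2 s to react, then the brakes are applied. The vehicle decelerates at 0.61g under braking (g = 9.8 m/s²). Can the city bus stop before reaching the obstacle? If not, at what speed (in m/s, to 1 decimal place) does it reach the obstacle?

a = 0.61 × 9.8 = 5.978 m/s².
Reaction distance = 25.6000 × 2 = 51.200 m.
Braking distance needed to stop: v²/(2a) = 655.360 / 11.956 = 54.814 m, so total needed = 51.200 + 54.814 = 106.014 m > 88 m — it cannot stop.
Distance remaining when braking begins: 88 − 51.200 = 36.800 m.
v² = v₀² − 2a·d = 655.360 − 2 × 5.978 × 36.800 = 215.379 m²/s².
v = √215.379 = 14.676 m/s.

No — it strikes the obstacle at 14.7 m/s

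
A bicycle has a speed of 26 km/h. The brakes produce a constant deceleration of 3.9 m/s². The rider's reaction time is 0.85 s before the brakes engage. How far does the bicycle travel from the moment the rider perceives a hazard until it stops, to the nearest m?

Total stopping distance ≈ 13 m

26 km/h ÷ 3.6 = 7.2222 m/s.
Reaction distance = v·t_r = 7.2222 × 0.85 = 6.139 m.
Braking distance = v²/(2a) = 7.2222² / (2 × 3.900) = 52.160 / 7.800 = 6.687 m.
Total = 6.139 + 6.687 = 12.826 m.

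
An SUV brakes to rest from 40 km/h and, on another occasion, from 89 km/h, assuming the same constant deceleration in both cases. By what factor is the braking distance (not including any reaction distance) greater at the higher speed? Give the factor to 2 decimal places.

Factor ≈ 4.95

Braking distance d = v²/(2a), so with a fixed, d ∝ v².
Factor = (89/40)² = 2.2250² = 4.9506.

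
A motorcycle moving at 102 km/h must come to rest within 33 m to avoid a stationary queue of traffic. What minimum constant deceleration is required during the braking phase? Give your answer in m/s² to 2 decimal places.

102 km/h ÷ 3.6 = 28.3333 m/s.
v² = 2a·d ⇒ a = v²/(2d) = 28.3333² / (2 × 33.000) = 802.776 / 66.000 = 12.1633 m/s².

Required deceleration ≈ 12.16 m/s²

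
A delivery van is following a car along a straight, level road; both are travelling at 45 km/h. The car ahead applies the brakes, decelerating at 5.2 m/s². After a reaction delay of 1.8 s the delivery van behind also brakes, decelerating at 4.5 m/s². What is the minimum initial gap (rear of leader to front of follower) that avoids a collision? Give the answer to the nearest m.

45 km/h ÷ 3.6 = 12.5000 m/s.
Leader travels v²/(2a_L) = 156.250 / 10.400 = 15.024 m before stopping.
Follower covers v·t_r = 12.5000 × 1.8 = 22.500 m while reacting, then v²/(2a_F) = 156.250 / 9.000 = 17.361 m while braking, for a total of 22.500 + 17.361 = 39.861 m.
Since a_F ≤ a_L and the follower starts braking later, the follower is never slower than the leader, so the closest approach is when both have stopped.
Minimum gap = 39.861 − 15.024 = 24.837 m.

Minimum gap ≈ 25 m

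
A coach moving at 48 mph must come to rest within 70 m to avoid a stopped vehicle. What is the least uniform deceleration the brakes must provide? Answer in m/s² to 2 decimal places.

Required deceleration ≈ 3.29 m/s²

48 mph × 0.44704 = 21.4579 m/s.
v² = 2a·d ⇒ a = v²/(2d) = 21.4579² / (2 × 70.000) = 460.441 / 140.000 = 3.2889 m/s².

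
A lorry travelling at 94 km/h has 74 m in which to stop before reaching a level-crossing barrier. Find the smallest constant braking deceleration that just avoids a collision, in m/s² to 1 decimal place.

94 km/h ÷ 3.6 = 26.1111 m/s.
v² = 2a·d ⇒ a = v²/(2d) = 26.1111² / (2 × 74.000) = 681.790 / 148.000 = 4.6067 m/s².

Required deceleration ≈ 4.6 m/s²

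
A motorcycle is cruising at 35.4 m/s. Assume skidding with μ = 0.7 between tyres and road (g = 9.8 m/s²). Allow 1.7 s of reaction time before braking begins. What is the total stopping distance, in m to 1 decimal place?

Total stopping distance ≈ 151.5 m

a = μg = 0.7 × 9.8 = 6.860 m/s².
Reaction distance = v·t_r = 35.4000 × 1.7 = 60.180 m.
Braking distance = v²/(2a) = 35.4000² / (2 × 6.860) = 1253.160 / 13.720 = 91.338 m.
Total = 60.180 + 91.338 = 151.518 m.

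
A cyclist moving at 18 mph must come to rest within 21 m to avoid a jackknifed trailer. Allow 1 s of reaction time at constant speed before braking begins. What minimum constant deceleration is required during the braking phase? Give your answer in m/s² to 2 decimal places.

18 mph × 0.44704 = 8.0467 m/s.
Distance covered during reaction = 8.0467 × 1 = 8.047 m.
Distance available for braking: 21 − 8.047 = 12.953 m.
v² = 2a·d ⇒ a = v²/(2d) = 8.0467² / (2 × 12.953) = 64.749 / 25.906 = 2.4994 m/s².

Required deceleration ≈ 2.50 m/s²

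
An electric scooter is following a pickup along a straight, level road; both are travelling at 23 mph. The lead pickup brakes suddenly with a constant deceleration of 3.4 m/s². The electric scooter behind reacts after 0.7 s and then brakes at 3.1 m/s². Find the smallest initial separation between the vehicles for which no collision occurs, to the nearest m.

23 mph × 0.44704 = 10.2819 m/s.
Leader travels v²/(2a_L) = 105.717 / 6.800 = 15.547 m before stopping.
Follower covers v·t_r = 10.2819 × 0.7 = 7.197 m while reacting, then v²/(2a_F) = 105.717 / 6.200 = 17.051 m while braking, for a total of 7.197 + 17.051 = 24.248 m.
Since a_F ≤ a_L and the follower starts braking later, the follower is never slower than the leader, so the closest approach is when both have stopped.
Minimum gap = 24.248 − 15.547 = 8.701 m.

Minimum gap ≈ 9 m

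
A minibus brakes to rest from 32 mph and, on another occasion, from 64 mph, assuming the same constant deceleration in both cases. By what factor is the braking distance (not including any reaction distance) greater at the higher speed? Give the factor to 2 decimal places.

Factor ≈ 4.00

Braking distance d = v²/(2a), so with a fixed, d ∝ v².
Factor = (64/32)² = 2.0000² = 4.0000.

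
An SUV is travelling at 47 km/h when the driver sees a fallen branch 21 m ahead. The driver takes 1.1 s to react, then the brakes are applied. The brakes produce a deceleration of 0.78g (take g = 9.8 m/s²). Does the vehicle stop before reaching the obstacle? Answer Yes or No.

47 km/h ÷ 3.6 = 13.0556 m/s.
a = 0.78 × 9.8 = 7.644 m/s².
Reaction distance = 13.0556 × 1.1 = 14.361 m.
Braking distance = v²/(2a) = 170.449 / 15.288 = 11.149 m.
Total stopping distance = 14.361 + 11.149 = 25.510 m, vs 21 m available — it cannot stop in time and overshoots by 25.510 − 21 = 4.510 m.

No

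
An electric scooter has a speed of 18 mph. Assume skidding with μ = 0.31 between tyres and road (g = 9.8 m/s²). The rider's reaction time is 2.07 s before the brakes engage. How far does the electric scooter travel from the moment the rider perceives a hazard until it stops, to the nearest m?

Total stopping distance ≈ 27 m

18 mph × 0.44704 = 8.0467 m/s.
a = μg = 0.31 × 9.8 = 3.038 m/s².
Reaction distance = v·t_r = 8.0467 × 2.07 = 16.657 m.
Braking distance = v²/(2a) = 8.0467² / (2 × 3.038) = 64.749 / 6.076 = 10.657 m.
Total = 16.657 + 10.657 = 27.314 m.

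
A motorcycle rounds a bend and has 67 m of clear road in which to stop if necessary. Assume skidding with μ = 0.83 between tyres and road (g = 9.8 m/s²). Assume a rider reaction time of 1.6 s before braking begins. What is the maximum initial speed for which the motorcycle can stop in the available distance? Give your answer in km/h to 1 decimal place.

a = μg = 0.83 × 9.8 = 8.134 m/s².
Stopping distance: v·t_r + v²/(2a) = 67 with t_r = 1.6 s and a = 8.134 m/s².
So v² + 26.029 v − 1089.96 = 0.
Positive root: v = −a·t_r + √((a·t_r)² + 2a·d) = −13.014 + √(169.364 + 1089.96) = 22.4730 m/s.
22.4730 m/s × 3.6 = 80.903 km/h.

Maximum speed ≈ 80.9 km/h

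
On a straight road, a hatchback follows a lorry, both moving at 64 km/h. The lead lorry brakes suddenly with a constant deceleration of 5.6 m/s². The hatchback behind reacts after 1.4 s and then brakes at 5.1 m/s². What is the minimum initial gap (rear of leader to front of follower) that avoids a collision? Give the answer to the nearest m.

64 km/h ÷ 3.6 = 17.7778 m/s.
Leader travels v²/(2a_L) = 316.050 / 11.200 = 28.219 m before stopping.
Follower covers v·t_r = 17.7778 × 1.4 = 24.889 m while reacting, then v²/(2a_F) = 316.050 / 10.200 = 30.985 m while braking, for a total of 24.889 + 30.985 = 55.874 m.
Since a_F ≤ a_L and the follower starts braking later, the follower is never slower than the leader, so the closest approach is when both have stopped.
Minimum gap = 55.874 − 28.219 = 27.655 m.

Minimum gap ≈ 28 m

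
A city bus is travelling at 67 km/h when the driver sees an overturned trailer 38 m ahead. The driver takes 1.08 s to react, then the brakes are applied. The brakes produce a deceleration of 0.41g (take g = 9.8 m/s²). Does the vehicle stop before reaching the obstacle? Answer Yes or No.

No

67 km/h ÷ 3.6 = 18.6111 m/s.
a = 0.41 × 9.8 = 4.018 m/s².
Reaction distance = 18.6111 × 1.08 = 20.100 m.
Braking distance = v²/(2a) = 346.373 / 8.036 = 43.103 m.
Total stopping distance = 20.100 + 43.103 = 63.203 m, vs 38 m available — it cannot stop in time and overshoots by 63.203 − 38 = 25.203 m.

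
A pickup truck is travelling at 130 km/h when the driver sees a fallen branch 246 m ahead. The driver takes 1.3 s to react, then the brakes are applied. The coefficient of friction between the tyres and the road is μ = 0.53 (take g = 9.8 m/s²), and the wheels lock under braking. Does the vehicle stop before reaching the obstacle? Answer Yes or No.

130 km/h ÷ 3.6 = 36.1111 m/s.
a = μg = 0.53 × 9.8 = 5.194 m/s².
Reaction distance = 36.1111 × 1.3 = 46.944 m.
Braking distance = v²/(2a) = 1304.012 / 10.388 = 125.531 m.
Total stopping distance = 46.944 + 125.531 = 172.475 m, vs 246 m available — it stops with 246 − 172.475 = 73.525 m to spare.

Yes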